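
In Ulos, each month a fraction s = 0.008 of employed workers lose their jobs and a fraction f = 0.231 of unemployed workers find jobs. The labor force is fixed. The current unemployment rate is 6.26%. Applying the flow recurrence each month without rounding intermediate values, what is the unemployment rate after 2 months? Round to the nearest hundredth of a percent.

Unemployment rate after two months ≈ 5.03%.

With a fixed labor force, u_{t+1} = u_t + s·(1−u_t) − f·u_t = u_t·(1−s−f) + s.
Here 1−s−f = 0.761 and s = 0.008.
u_1 = 0.062600 × 0.761 + 0.008 = 0.055639.
u_2 = 0.055639 × 0.761 + 0.008 = 0.050341.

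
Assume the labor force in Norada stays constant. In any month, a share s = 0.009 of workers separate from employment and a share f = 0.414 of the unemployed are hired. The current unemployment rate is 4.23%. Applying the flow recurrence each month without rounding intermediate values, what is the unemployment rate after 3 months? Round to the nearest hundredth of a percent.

With a fixed labor force, u_{t+1} = u_t + s·(1−u_t) − f·u_t = u_t·(1−s−f) + s.
Here 1−s−f = 0.577 and s = 0.009.
u_1 = 0.042300 × 0.577 + 0.009 = 0.033407.
u_2 = 0.033407 × 0.577 + 0.009 = 0.028276.
u_3 = 0.028276 × 0.577 + 0.009 = 0.025315.

Unemployment rate after three months ≈ 2.53%.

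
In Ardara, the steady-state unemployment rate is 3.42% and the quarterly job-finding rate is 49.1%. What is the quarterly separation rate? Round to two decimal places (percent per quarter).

Separation rate ≈ 1.74% per quarter.

From u* = s/(s+f): s = u·f/(1−u).
s = 0.0342 × 49.1 / (1 − 0.0342) = 1.6792 / 0.9658 ≈ 1.74% per quarter.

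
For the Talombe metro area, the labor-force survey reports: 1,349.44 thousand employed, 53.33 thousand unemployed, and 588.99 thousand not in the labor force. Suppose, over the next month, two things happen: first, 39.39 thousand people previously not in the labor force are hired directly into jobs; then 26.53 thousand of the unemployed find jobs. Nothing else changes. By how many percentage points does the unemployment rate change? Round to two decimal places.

The unemployment rate changes by −1.94 percentage points.

Initially, labor force = 1,349.44 + 53.33 = 1,402.77 thousand, so u = 53.33/1,402.77 = 3.80%.
After the first change, employed and labor force both rise by 39.39; unemployed unchanged → E = 1,388.83, U = 53.33, labor force = 1,442.16 thousand.
After the second change, unemployed falls and employed rises by 26.53; labor force unchanged → E = 1,415.36, U = 26.80, labor force = 1,442.16 thousand.
New unemployment rate = 26.80 / 1,442.16 = 1.86%.
Change = 1.86% − 3.80% = −1.94 percentage points.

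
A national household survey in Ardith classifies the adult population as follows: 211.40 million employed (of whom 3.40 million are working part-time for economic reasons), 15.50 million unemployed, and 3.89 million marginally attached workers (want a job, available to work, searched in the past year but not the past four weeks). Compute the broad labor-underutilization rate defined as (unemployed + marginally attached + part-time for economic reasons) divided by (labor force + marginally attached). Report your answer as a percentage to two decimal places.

Labor force = 211.40 + 15.50 = 226.90 million.
Numerator = 15.50 + 3.89 + 3.40 = 22.79 million.
Denominator = 226.90 + 3.89 = 230.79 million.
Broad rate = 22.79 / 230.79 = 9.87%.

Broad underutilization rate ≈ 9.87%.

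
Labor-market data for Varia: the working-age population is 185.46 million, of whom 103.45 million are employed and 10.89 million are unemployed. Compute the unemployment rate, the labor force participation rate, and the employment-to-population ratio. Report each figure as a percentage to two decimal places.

Unemployment rate ≈ 9.52%; labor force participation rate ≈ 61.65%; employment-population ratio ≈ 55.78%.

Labor force = employed + unemployed = 103.45 + 10.89 = 114.34 million.
Unemployment rate = 10.89 / 114.34 = 9.52%.
Labor force participation rate = 114.34 / 185.46 = 61.65%.
Employment-population ratio = 103.45 / 185.46 = 55.78%.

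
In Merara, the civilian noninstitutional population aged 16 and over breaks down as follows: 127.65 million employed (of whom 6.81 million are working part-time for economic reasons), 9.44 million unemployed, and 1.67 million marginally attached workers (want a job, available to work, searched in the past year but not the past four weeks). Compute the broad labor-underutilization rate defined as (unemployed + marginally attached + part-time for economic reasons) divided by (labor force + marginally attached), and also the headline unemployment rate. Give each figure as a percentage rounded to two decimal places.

Labor force = 127.65 + 9.44 = 137.09 million.
Numerator = 9.44 + 1.67 + 6.81 = 17.92 million.
Denominator = 137.09 + 1.67 = 138.76 million.
Broad rate = 17.92 / 138.76 = 12.91%.
Headline unemployment rate = 9.44 / 137.09 = 6.89%.

Broad underutilization rate ≈ 12.91%; headline unemployment rate ≈ 6.89%.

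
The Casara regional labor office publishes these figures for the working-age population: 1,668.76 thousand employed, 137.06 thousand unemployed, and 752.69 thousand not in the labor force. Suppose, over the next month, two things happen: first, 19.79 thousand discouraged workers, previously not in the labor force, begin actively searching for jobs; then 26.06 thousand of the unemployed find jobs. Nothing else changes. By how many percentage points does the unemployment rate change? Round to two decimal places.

Initially, labor force = 1,668.76 + 137.06 = 1,805.82 thousand, so u = 137.06/1,805.82 = 7.59%.
After the first change, unemployed and labor force both rise by 19.79 → E = 1,668.76, U = 156.85, labor force = 1,825.61 thousand.
After the second change, unemployed falls and employed rises by 26.06; labor force unchanged → E = 1,694.82, U = 130.79, labor force = 1,825.61 thousand.
New unemployment rate = 130.79 / 1,825.61 = 7.16%.
Change = 7.16% − 7.59% = −0.43 percentage points.

The unemployment rate changes by −0.43 percentage points.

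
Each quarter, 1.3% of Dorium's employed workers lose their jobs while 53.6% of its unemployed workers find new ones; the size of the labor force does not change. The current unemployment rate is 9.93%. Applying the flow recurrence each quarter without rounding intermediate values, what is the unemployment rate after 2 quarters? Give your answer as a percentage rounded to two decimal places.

Unemployment rate after two quarters ≈ 3.91%.

With a fixed labor force, u_{t+1} = u_t + s·(1−u_t) − f·u_t = u_t·(1−s−f) + s.
Here 1−s−f = 0.451 and s = 0.013.
u_1 = 0.099300 × 0.451 + 0.013 = 0.057784.
u_2 = 0.057784 × 0.451 + 0.013 = 0.039061.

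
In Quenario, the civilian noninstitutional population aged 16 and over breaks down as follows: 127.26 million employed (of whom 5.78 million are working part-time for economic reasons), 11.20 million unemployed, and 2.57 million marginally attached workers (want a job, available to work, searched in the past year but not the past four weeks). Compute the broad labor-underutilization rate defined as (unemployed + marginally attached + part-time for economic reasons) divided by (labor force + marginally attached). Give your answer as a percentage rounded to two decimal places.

Labor force = 127.26 + 11.20 = 138.46 million.
Numerator = 11.20 + 2.57 + 5.78 = 19.55 million.
Denominator = 138.46 + 2.57 = 141.03 million.
Broad rate = 19.55 / 141.03 = 13.86%.

Broad underutilization rate ≈ 13.86%.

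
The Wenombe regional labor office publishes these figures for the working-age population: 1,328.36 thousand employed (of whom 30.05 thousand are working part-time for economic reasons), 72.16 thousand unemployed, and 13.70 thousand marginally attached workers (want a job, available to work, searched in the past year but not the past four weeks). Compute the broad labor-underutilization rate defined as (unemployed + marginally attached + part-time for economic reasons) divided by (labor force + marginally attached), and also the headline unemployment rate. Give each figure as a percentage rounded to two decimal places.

Broad underutilization rate ≈ 8.20%; headline unemployment rate ≈ 5.15%.

Labor force = 1,328.36 + 72.16 = 1,400.52 thousand.
Numerator = 72.16 + 13.70 + 30.05 = 115.91 thousand.
Denominator = 1,400.52 + 13.70 = 1,414.22 thousand.
Broad rate = 115.91 / 1,414.22 = 8.20%.
Headline unemployment rate = 72.16 / 1,400.52 = 5.15%.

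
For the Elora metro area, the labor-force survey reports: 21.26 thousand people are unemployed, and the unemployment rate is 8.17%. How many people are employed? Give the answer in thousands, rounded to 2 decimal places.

Labor force = U / u = 21.26 / 0.0817 ≈ 260.22 thousand.
Employed = labor force − unemployed = 260.22 − 21.26 = 238.96 thousand.

About 238.96 thousand are employed.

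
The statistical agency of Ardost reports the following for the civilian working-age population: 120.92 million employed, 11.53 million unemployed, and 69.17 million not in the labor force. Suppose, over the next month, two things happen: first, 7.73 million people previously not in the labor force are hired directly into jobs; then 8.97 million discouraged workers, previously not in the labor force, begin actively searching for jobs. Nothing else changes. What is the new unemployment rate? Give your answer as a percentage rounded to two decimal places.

New unemployment rate ≈ 13.74%.

Initially, labor force = 120.92 + 11.53 = 132.45 million, so u = 11.53/132.45 = 8.71%.
After the first change, employed and labor force both rise by 7.73; unemployed unchanged → E = 128.65, U = 11.53, labor force = 140.18 million.
After the second change, unemployed and labor force both rise by 8.97 → E = 128.65, U = 20.50, labor force = 149.15 million.
New unemployment rate = 20.50 / 149.15 = 13.74%.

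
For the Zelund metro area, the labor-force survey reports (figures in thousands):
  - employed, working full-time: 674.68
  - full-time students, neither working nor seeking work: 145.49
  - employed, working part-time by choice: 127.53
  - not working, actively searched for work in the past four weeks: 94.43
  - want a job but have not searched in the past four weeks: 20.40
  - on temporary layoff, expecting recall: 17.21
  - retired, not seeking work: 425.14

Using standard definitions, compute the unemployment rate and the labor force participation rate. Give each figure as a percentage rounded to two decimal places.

Employed = 674.68 + 127.53 = 802.21 thousand.
Unemployed = 94.43 + 17.21 = 111.64 thousand (jobless and actively searching, or on temporary layoff).
Labor force = 802.21 + 111.64 = 913.85 thousand.
Not in labor force = 145.49 + 20.40 + 425.14 = 591.03 thousand (those not working and not actively searching are outside the labor force — including those who want a job but have given up searching).
Civilian working-age population = 913.85 + 591.03 = 1,504.88 thousand.
Unemployment rate = 111.64 / 913.85 = 12.22%.
Labor force participation rate = 913.85 / 1,504.88 = 60.73%.

Unemployment rate ≈ 12.22%; labor force participation rate ≈ 60.73%.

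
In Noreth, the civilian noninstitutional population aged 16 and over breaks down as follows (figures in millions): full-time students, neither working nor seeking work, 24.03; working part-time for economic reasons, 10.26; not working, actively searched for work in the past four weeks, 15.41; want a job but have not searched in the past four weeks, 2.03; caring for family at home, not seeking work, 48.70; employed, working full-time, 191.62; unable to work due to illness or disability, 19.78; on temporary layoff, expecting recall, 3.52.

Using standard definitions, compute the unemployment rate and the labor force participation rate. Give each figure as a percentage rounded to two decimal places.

Unemployment rate ≈ 8.57%; labor force participation rate ≈ 70.02%.

Employed = 10.26 + 191.62 = 201.88 million (anyone who worked, including part-time for economic reasons, counts as employed).
Unemployed = 15.41 + 3.52 = 18.93 million (jobless and actively searching, or on temporary layoff).
Labor force = 201.88 + 18.93 = 220.81 million.
Not in labor force = 24.03 + 2.03 + 48.70 + 19.78 = 94.54 million (those not working and not actively searching are outside the labor force — including those who want a job but have given up searching).
Civilian working-age population = 220.81 + 94.54 = 315.35 million.
Unemployment rate = 18.93 / 220.81 = 8.57%.
Labor force participation rate = 220.81 / 315.35 = 70.02%.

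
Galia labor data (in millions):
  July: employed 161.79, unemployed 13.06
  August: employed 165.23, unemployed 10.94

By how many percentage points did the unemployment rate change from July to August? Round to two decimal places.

July: labor force = 161.79 + 13.06 = 174.85; u = 13.06/174.85 = 7.47%.
August: labor force = 165.23 + 10.94 = 176.17; u = 10.94/176.17 = 6.21%.
Change = 6.21% − 7.47% = −1.26 pp.

The unemployment rate changed by −1.26 percentage points.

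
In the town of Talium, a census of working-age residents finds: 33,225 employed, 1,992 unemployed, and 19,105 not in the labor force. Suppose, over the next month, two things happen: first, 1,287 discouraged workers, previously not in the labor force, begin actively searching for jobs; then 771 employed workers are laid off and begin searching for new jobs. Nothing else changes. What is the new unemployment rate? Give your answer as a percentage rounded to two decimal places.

Initially, labor force = 33,225 + 1,992 = 35,217, so u = 1,992/35,217 = 5.66%.
After the first change, unemployed and labor force both rise by 1,287 → E = 33,225, U = 3,279, labor force = 36,504.
After the second change, employed falls and unemployed rises by 771; labor force unchanged → E = 32,454, U = 4,050, labor force = 36,504.
New unemployment rate = 4,050 / 36,504 = 11.09%.

New unemployment rate ≈ 11.09%.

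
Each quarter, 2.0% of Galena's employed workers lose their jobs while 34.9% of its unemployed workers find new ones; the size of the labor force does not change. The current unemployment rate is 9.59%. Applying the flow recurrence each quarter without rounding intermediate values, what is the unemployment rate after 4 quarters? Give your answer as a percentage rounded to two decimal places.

With a fixed labor force, u_{t+1} = u_t + s·(1−u_t) − f·u_t = u_t·(1−s−f) + s.
Here 1−s−f = 0.631 and s = 0.020.
u_1 = 0.095900 × 0.631 + 0.020 = 0.080513.
u_2 = 0.080513 × 0.631 + 0.020 = 0.070804.
u_3 = 0.070804 × 0.631 + 0.020 = 0.064677.
u_4 = 0.064677 × 0.631 + 0.020 = 0.060811.

Unemployment rate after four quarters ≈ 6.08%.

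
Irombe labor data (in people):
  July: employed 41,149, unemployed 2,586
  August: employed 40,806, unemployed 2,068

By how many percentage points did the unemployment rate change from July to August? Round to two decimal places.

The unemployment rate changed by −1.09 percentage points.

July: labor force = 41,149 + 2,586 = 43,735; u = 2,586/43,735 = 5.91%.
August: labor force = 40,806 + 2,068 = 42,874; u = 2,068/42,874 = 4.82%.
Change = 4.82% − 5.91% = −1.09 pp.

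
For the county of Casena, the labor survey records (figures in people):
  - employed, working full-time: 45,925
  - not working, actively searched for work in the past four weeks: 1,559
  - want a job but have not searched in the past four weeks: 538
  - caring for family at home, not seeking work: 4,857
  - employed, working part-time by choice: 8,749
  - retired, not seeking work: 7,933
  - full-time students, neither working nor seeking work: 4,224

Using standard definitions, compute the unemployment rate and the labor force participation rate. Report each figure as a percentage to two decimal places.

Unemployment rate ≈ 2.77%; labor force participation rate ≈ 76.21%.

Employed = 45,925 + 8,749 = 54,674.
Unemployed = 1,559.
Labor force = 54,674 + 1,559 = 56,233.
Not in labor force = 538 + 4,857 + 7,933 + 4,224 = 17,552 (those not working and not actively searching are outside the labor force — including those who want a job but have given up searching).
Civilian working-age population = 56,233 + 17,552 = 73,785.
Unemployment rate = 1,559 / 56,233 = 2.77%.
Labor force participation rate = 56,233 / 73,785 = 76.21%.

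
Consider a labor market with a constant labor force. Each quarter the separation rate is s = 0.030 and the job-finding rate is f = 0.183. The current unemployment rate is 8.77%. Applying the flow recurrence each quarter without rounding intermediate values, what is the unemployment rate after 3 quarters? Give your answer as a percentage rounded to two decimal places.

Unemployment rate after three quarters ≈ 11.49%.

With a fixed labor force, u_{t+1} = u_t + s·(1−u_t) − f·u_t = u_t·(1−s−f) + s.
Here 1−s−f = 0.787 and s = 0.030.
u_1 = 0.087700 × 0.787 + 0.030 = 0.099020.
u_2 = 0.099020 × 0.787 + 0.030 = 0.107929.
u_3 = 0.107929 × 0.787 + 0.030 = 0.114940.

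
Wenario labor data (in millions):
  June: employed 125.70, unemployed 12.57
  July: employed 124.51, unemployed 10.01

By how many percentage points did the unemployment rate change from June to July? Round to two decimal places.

The unemployment rate changed by −1.65 percentage points.

June: labor force = 125.70 + 12.57 = 138.27; u = 12.57/138.27 = 9.09%.
July: labor force = 124.51 + 10.01 = 134.52; u = 10.01/134.52 = 7.44%.
Change = 7.44% − 9.09% = −1.65 pp.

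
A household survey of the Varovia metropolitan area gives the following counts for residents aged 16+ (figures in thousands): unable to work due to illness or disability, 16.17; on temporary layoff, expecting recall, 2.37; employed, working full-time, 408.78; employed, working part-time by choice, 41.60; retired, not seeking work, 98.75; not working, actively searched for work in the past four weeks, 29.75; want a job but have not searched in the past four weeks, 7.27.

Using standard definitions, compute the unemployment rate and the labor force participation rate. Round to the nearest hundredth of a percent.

Employed = 408.78 + 41.60 = 450.38 thousand.
Unemployed = 2.37 + 29.75 = 32.12 thousand (jobless and actively searching, or on temporary layoff).
Labor force = 450.38 + 32.12 = 482.50 thousand.
Not in labor force = 16.17 + 98.75 + 7.27 = 122.19 thousand (those not working and not actively searching are outside the labor force — including those who want a job but have given up searching).
Civilian working-age population = 482.50 + 122.19 = 604.69 thousand.
Unemployment rate = 32.12 / 482.50 = 6.66%.
Labor force participation rate = 482.50 / 604.69 = 79.79%.

Unemployment rate ≈ 6.66%; labor force participation rate ≈ 79.79%.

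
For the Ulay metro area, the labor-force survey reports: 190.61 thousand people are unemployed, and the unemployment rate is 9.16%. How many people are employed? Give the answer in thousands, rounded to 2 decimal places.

Labor force = U / u = 190.61 / 0.0916 ≈ 2,080.90 thousand.
Employed = labor force − unemployed = 2,080.90 − 190.61 = 1,890.29 thousand.

About 1,890.29 thousand are employed.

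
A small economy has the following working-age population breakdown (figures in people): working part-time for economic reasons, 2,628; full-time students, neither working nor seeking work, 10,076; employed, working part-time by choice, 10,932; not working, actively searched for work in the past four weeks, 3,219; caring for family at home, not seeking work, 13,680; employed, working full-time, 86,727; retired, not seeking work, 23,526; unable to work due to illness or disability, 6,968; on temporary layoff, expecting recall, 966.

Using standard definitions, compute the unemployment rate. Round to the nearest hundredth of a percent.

Employed = 2,628 + 10,932 + 86,727 = 100,287 (anyone who worked, including part-time for economic reasons, counts as employed).
Unemployed = 3,219 + 966 = 4,185 (jobless and actively searching, or on temporary layoff).
Labor force = 100,287 + 4,185 = 104,472.
Unemployment rate = 4,185 / 104,472 = 4.01%.

Unemployment rate ≈ 4.01%.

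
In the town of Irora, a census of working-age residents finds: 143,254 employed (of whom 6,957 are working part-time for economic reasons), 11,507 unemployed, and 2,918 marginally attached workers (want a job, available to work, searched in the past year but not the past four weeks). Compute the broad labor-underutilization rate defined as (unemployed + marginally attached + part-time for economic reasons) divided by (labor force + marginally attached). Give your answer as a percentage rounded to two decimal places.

Broad underutilization rate ≈ 13.56%.

Labor force = 143,254 + 11,507 = 154,761.
Numerator = 11,507 + 2,918 + 6,957 = 21,382.
Denominator = 154,761 + 2,918 = 157,679.
Broad rate = 21,382 / 157,679 = 13.56%.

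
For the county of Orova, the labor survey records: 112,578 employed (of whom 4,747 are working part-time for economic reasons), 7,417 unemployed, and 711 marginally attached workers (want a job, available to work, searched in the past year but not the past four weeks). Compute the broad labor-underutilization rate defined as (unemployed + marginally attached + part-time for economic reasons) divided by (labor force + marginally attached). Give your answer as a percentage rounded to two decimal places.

Broad underutilization rate ≈ 10.67%.

Labor force = 112,578 + 7,417 = 119,995.
Numerator = 7,417 + 711 + 4,747 = 12,875.
Denominator = 119,995 + 711 = 120,706.
Broad rate = 12,875 / 120,706 = 10.67%.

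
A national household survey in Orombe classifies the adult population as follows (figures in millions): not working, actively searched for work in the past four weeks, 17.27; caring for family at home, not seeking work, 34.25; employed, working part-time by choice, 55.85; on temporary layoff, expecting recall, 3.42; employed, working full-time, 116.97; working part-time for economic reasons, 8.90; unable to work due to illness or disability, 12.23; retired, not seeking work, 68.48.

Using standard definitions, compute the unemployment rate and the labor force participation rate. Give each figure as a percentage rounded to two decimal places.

Employed = 55.85 + 116.97 + 8.90 = 181.72 million (anyone who worked, including part-time for economic reasons, counts as employed).
Unemployed = 17.27 + 3.42 = 20.69 million (jobless and actively searching, or on temporary layoff).
Labor force = 181.72 + 20.69 = 202.41 million.
Not in labor force = 34.25 + 12.23 + 68.48 = 114.96 million (those not working and not actively searching are outside the labor force).
Civilian working-age population = 202.41 + 114.96 = 317.37 million.
Unemployment rate = 20.69 / 202.41 = 10.22%.
Labor force participation rate = 202.41 / 317.37 = 63.78%.

Unemployment rate ≈ 10.22%; labor force participation rate ≈ 63.78%.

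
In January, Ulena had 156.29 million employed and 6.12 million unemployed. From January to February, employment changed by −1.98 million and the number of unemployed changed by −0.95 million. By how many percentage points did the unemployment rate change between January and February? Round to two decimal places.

January: labor force = 156.29 + 6.12 = 162.41; u = 6.12/162.41 = 3.77%.
February: labor force = 154.31 + 5.17 = 159.48; u = 5.17/159.48 = 3.24%.
Change = 3.24% − 3.77% = −0.53 pp.

The unemployment rate changed by −0.53 percentage points.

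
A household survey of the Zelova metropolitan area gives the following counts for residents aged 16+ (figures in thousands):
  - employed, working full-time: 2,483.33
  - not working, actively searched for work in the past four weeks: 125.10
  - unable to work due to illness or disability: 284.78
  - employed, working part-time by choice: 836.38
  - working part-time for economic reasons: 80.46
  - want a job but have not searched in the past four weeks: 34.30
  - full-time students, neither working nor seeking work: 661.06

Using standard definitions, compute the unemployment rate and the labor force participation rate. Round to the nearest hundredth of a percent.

Employed = 2,483.33 + 836.38 + 80.46 = 3,400.17 thousand (anyone who worked, including part-time for economic reasons, counts as employed).
Unemployed = 125.10 thousand.
Labor force = 3,400.17 + 125.10 = 3,525.27 thousand.
Not in labor force = 284.78 + 34.30 + 661.06 = 980.14 thousand (those not working and not actively searching are outside the labor force — including those who want a job but have given up searching).
Civilian working-age population = 3,525.27 + 980.14 = 4,505.41 thousand.
Unemployment rate = 125.10 / 3,525.27 = 3.55%.
Labor force participation rate = 3,525.27 / 4,505.41 = 78.25%.

Unemployment rate ≈ 3.55%; labor force participation rate ≈ 78.25%.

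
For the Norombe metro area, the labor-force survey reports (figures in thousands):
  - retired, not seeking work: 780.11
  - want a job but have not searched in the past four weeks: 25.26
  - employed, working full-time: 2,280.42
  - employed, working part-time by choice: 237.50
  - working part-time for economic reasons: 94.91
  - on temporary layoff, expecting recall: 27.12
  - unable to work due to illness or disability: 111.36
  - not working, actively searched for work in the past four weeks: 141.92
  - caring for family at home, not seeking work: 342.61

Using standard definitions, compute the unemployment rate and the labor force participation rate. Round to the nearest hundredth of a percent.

Unemployment rate ≈ 6.08%; labor force participation rate ≈ 68.84%.

Employed = 2,280.42 + 237.50 + 94.91 = 2,612.83 thousand (anyone who worked, including part-time for economic reasons, counts as employed).
Unemployed = 27.12 + 141.92 = 169.04 thousand (jobless and actively searching, or on temporary layoff).
Labor force = 2,612.83 + 169.04 = 2,781.87 thousand.
Not in labor force = 780.11 + 25.26 + 111.36 + 342.61 = 1,259.34 thousand (those not working and not actively searching are outside the labor force — including those who want a job but have given up searching).
Civilian working-age population = 2,781.87 + 1,259.34 = 4,041.21 thousand.
Unemployment rate = 169.04 / 2,781.87 = 6.08%.
Labor force participation rate = 2,781.87 / 4,041.21 = 68.84%.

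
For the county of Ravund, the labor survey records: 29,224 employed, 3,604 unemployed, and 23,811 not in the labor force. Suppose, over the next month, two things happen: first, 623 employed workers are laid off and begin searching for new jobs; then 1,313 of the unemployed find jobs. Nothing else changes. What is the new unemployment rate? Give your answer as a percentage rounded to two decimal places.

Initially, labor force = 29,224 + 3,604 = 32,828, so u = 3,604/32,828 = 10.98%.
After the first change, employed falls and unemployed rises by 623; labor force unchanged → E = 28,601, U = 4,227, labor force = 32,828.
After the second change, unemployed falls and employed rises by 1,313; labor force unchanged → E = 29,914, U = 2,914, labor force = 32,828.
New unemployment rate = 2,914 / 32,828 = 8.88%.

New unemployment rate ≈ 8.88%.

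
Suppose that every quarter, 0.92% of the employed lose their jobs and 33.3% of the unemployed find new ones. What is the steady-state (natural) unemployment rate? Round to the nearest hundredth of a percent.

Steady-state unemployment rate ≈ 2.69%.

At steady state the flows balance: s·E = f·U, so U/(E+U) = s/(s+f).
u* = 0.92 / (0.92 + 33.3) = 0.92 / 34.22 = 2.69%.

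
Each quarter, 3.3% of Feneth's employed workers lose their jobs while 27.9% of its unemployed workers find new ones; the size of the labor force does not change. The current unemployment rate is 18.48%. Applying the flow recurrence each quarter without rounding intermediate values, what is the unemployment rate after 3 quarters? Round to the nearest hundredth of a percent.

Unemployment rate after three quarters ≈ 13.15%.

With a fixed labor force, u_{t+1} = u_t + s·(1−u_t) − f·u_t = u_t·(1−s−f) + s.
Here 1−s−f = 0.688 and s = 0.033.
u_1 = 0.184800 × 0.688 + 0.033 = 0.160142.
u_2 = 0.160142 × 0.688 + 0.033 = 0.143178.
u_3 = 0.143178 × 0.688 + 0.033 = 0.131506.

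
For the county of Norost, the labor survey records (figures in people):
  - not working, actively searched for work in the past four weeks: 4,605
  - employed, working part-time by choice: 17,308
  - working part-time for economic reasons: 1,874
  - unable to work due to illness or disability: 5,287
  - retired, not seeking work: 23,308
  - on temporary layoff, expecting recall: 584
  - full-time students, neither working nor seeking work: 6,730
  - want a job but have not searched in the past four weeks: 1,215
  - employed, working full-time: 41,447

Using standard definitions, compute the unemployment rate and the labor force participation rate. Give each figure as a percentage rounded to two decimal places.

Unemployment rate ≈ 7.88%; labor force participation rate ≈ 64.30%.

Employed = 17,308 + 1,874 + 41,447 = 60,629 (anyone who worked, including part-time for economic reasons, counts as employed).
Unemployed = 4,605 + 584 = 5,189 (jobless and actively searching, or on temporary layoff).
Labor force = 60,629 + 5,189 = 65,818.
Not in labor force = 5,287 + 23,308 + 6,730 + 1,215 = 36,540 (those not working and not actively searching are outside the labor force — including those who want a job but have given up searching).
Civilian working-age population = 65,818 + 36,540 = 102,358.
Unemployment rate = 5,189 / 65,818 = 7.88%.
Labor force participation rate = 65,818 / 102,358 = 64.30%.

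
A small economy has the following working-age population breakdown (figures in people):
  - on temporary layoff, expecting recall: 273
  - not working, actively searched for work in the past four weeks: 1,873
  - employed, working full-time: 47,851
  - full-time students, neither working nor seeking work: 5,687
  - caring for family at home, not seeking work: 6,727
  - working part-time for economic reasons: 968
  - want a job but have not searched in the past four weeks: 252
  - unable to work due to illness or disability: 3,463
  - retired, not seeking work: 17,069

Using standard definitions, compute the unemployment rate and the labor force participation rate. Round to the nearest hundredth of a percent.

Employed = 47,851 + 968 = 48,819 (anyone who worked, including part-time for economic reasons, counts as employed).
Unemployed = 273 + 1,873 = 2,146 (jobless and actively searching, or on temporary layoff).
Labor force = 48,819 + 2,146 = 50,965.
Not in labor force = 5,687 + 6,727 + 252 + 3,463 + 17,069 = 33,198 (those not working and not actively searching are outside the labor force — including those who want a job but have given up searching).
Civilian working-age population = 50,965 + 33,198 = 84,163.
Unemployment rate = 2,146 / 50,965 = 4.21%.
Labor force participation rate = 50,965 / 84,163 = 60.56%.

Unemployment rate ≈ 4.21%; labor force participation rate ≈ 60.56%.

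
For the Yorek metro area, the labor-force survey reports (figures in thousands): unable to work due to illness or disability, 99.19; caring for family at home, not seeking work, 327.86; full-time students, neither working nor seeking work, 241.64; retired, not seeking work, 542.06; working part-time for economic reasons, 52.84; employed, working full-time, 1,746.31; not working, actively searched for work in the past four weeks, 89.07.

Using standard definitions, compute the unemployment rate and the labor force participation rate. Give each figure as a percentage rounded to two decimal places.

Unemployment rate ≈ 4.72%; labor force participation rate ≈ 60.93%.

Employed = 52.84 + 1,746.31 = 1,799.15 thousand (anyone who worked, including part-time for economic reasons, counts as employed).
Unemployed = 89.07 thousand.
Labor force = 1,799.15 + 89.07 = 1,888.22 thousand.
Not in labor force = 99.19 + 327.86 + 241.64 + 542.06 = 1,210.75 thousand (those not working and not actively searching are outside the labor force).
Civilian working-age population = 1,888.22 + 1,210.75 = 3,098.97 thousand.
Unemployment rate = 89.07 / 1,888.22 = 4.72%.
Labor force participation rate = 1,888.22 / 3,098.97 = 60.93%.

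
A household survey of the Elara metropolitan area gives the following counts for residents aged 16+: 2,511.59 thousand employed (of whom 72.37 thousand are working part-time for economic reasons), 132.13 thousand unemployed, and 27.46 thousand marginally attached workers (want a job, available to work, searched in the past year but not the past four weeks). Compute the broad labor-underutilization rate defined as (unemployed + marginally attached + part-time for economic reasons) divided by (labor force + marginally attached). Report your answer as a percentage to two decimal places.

Labor force = 2,511.59 + 132.13 = 2,643.72 thousand.
Numerator = 132.13 + 27.46 + 72.37 = 231.96 thousand.
Denominator = 2,643.72 + 27.46 = 2,671.18 thousand.
Broad rate = 231.96 / 2,671.18 = 8.68%.

Broad underutilization rate ≈ 8.68%.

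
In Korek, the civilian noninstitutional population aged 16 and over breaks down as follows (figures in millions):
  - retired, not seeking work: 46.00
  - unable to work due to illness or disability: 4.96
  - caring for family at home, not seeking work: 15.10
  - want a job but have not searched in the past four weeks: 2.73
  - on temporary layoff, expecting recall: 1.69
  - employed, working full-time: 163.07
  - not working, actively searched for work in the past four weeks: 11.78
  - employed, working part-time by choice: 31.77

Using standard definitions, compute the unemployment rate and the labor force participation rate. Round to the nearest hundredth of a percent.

Employed = 163.07 + 31.77 = 194.84 million.
Unemployed = 1.69 + 11.78 = 13.47 million (jobless and actively searching, or on temporary layoff).
Labor force = 194.84 + 13.47 = 208.31 million.
Not in labor force = 46.00 + 4.96 + 15.10 + 2.73 = 68.79 million (those not working and not actively searching are outside the labor force — including those who want a job but have given up searching).
Civilian working-age population = 208.31 + 68.79 = 277.10 million.
Unemployment rate = 13.47 / 208.31 = 6.47%.
Labor force participation rate = 208.31 / 277.10 = 75.18%.

Unemployment rate ≈ 6.47%; labor force participation rate ≈ 75.18%.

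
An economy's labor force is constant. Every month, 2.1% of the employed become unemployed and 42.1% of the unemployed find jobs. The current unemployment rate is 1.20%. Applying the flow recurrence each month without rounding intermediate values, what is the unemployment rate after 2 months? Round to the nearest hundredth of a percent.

With a fixed labor force, u_{t+1} = u_t + s·(1−u_t) − f·u_t = u_t·(1−s−f) + s.
Here 1−s−f = 0.558 and s = 0.021.
u_1 = 0.012000 × 0.558 + 0.021 = 0.027696.
u_2 = 0.027696 × 0.558 + 0.021 = 0.036454.

Unemployment rate after two months ≈ 3.65%.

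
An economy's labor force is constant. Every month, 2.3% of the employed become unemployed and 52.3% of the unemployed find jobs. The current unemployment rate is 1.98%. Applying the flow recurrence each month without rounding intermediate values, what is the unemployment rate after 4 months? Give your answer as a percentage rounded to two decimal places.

With a fixed labor force, u_{t+1} = u_t + s·(1−u_t) − f·u_t = u_t·(1−s−f) + s.
Here 1−s−f = 0.454 and s = 0.023.
u_1 = 0.019800 × 0.454 + 0.023 = 0.031989.
u_2 = 0.031989 × 0.454 + 0.023 = 0.037523.
u_3 = 0.037523 × 0.454 + 0.023 = 0.040035.
u_4 = 0.040035 × 0.454 + 0.023 = 0.041176.

Unemployment rate after four months ≈ 4.12%.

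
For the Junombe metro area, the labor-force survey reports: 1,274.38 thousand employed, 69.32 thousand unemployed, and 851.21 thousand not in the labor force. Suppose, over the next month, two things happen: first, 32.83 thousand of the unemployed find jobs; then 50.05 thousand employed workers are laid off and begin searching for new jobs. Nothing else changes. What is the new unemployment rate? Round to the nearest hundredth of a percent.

Initially, labor force = 1,274.38 + 69.32 = 1,343.70 thousand, so u = 69.32/1,343.70 = 5.16%.
After the first change, unemployed falls and employed rises by 32.83; labor force unchanged → E = 1,307.21, U = 36.49, labor force = 1,343.70 thousand.
After the second change, employed falls and unemployed rises by 50.05; labor force unchanged → E = 1,257.16, U = 86.54, labor force = 1,343.70 thousand.
New unemployment rate = 86.54 / 1,343.70 = 6.44%.

New unemployment rate ≈ 6.44%.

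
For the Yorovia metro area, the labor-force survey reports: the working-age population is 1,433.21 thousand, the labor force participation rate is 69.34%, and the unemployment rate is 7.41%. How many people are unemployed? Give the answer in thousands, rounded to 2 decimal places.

About 73.64 thousand are unemployed.

Labor force = 0.6934 × 1,433.21 = 993.79 thousand.
Unemployed = 0.0741 × 993.79 ≈ 73.64 thousand.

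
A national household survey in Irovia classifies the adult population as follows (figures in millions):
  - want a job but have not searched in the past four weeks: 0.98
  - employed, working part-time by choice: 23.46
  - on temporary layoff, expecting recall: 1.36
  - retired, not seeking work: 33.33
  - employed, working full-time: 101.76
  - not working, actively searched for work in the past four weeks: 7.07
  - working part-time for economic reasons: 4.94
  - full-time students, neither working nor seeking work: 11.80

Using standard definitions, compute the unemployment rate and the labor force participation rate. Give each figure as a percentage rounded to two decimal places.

Employed = 23.46 + 101.76 + 4.94 = 130.16 million (anyone who worked, including part-time for economic reasons, counts as employed).
Unemployed = 1.36 + 7.07 = 8.43 million (jobless and actively searching, or on temporary layoff).
Labor force = 130.16 + 8.43 = 138.59 million.
Not in labor force = 0.98 + 33.33 + 11.80 = 46.11 million (those not working and not actively searching are outside the labor force — including those who want a job but have given up searching).
Civilian working-age population = 138.59 + 46.11 = 184.70 million.
Unemployment rate = 8.43 / 138.59 = 6.08%.
Labor force participation rate = 138.59 / 184.70 = 75.04%.

Unemployment rate ≈ 6.08%; labor force participation rate ≈ 75.04%.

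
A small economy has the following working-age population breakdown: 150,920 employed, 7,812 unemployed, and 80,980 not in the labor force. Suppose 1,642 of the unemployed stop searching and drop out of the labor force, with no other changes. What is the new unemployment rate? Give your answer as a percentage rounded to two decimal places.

New unemployment rate ≈ 3.93%.

Initially, labor force = 150,920 + 7,812 = 158,732, so u = 7,812/158,732 = 4.92%.
After the change, unemployed and labor force both fall by 1,642 → E = 150,920, U = 6,170, labor force = 157,090.
New unemployment rate = 6,170 / 157,090 = 3.93%.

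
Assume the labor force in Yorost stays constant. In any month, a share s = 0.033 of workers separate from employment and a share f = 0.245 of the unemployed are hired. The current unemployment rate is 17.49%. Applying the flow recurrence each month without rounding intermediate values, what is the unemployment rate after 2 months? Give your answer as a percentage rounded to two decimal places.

Unemployment rate after two months ≈ 14.80%.

With a fixed labor force, u_{t+1} = u_t + s·(1−u_t) − f·u_t = u_t·(1−s−f) + s.
Here 1−s−f = 0.722 and s = 0.033.
u_1 = 0.174900 × 0.722 + 0.033 = 0.159278.
u_2 = 0.159278 × 0.722 + 0.033 = 0.147999.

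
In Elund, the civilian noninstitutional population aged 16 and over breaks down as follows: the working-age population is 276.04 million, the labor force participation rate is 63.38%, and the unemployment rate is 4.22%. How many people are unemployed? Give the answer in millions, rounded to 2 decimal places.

Labor force = 0.6338 × 276.04 = 174.95 million.
Unemployed = 0.0422 × 174.95 ≈ 7.38 million.

About 7.38 million are unemployed.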